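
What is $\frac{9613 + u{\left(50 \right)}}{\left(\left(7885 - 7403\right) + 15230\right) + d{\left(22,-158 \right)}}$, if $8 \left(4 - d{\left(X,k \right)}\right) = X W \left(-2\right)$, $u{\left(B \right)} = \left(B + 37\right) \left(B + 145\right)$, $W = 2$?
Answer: $\frac{26578}{15727} \approx 1.69$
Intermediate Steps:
$u{\left(B \right)} = \left(37 + B\right) \left(145 + B\right)$
$d{\left(X,k \right)} = 4 + \frac{X}{2}$ ($d{\left(X,k \right)} = 4 - \frac{X 2 \left(-2\right)}{8} = 4 - \frac{2 X \left(-2\right)}{8} = 4 - \frac{\left(-4\right) X}{8} = 4 + \frac{X}{2}$)
$\frac{9613 + u{\left(50 \right)}}{\left(\left(7885 - 7403\right) + 15230\right) + d{\left(22,-158 \right)}} = \frac{9613 + \left(5365 + 50^{2} + 182 \cdot 50\right)}{\left(\left(7885 - 7403\right) + 15230\right) + \left(4 + \frac{1}{2} \cdot 22\right)} = \frac{9613 + \left(5365 + 2500 + 9100\right)}{\left(482 + 15230\right) + \left(4 + 11\right)} = \frac{9613 + 16965}{15712 + 15} = \frac{26578}{15727}$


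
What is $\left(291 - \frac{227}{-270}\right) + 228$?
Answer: $\frac{140357}{270} \approx 519.84$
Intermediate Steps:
$\left(291 - \frac{227}{-270}\right) + 228 = \left(291 - - \frac{227}{270}\right) + 228 = \left(291 + \frac{227}{270}\right) + 228 = \frac{78797}{270} + 228 = \frac{140357}{270}$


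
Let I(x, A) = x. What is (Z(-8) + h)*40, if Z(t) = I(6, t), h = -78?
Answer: -2880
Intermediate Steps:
Z(t) = 6
(Z(-8) + h)*40 = (6 - 78)*40 = -72*40 = -2880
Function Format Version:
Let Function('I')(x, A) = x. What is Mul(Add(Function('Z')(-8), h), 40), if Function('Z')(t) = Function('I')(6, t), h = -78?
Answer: -2880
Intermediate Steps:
Function('Z')(t) = 6
Mul(Add(Function('Z')(-8), h), 40) = Mul(Add(6, -78), 40) = Mul(-72, 40) = -2880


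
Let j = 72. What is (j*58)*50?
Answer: 208800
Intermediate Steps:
(j*58)*50 = (72*58)*50 = 4176*50 = 208800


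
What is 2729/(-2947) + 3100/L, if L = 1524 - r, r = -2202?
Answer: -516277/5490261 ≈ -0.094035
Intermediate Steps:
L = 3726 (L = 1524 - 1*(-2202) = 1524 + 2202 = 3726)
2729/(-2947) + 3100/L = 2729/(-2947) + 3100/3726 = 2729*(-1/2947) + 3100*(1/3726) = -2729/2947 + 1550/1863 = -516277/5490261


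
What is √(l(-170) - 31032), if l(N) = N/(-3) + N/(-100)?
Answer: I*√27876270/30 ≈ 175.99*I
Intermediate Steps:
l(N) = -103*N/300 (l(N) = N*(-⅓) + N*(-1/100) = -N/3 - N/100 = -103*N/300)
√(l(-170) - 31032) = √(-103/300*(-170) - 31032) = √(1751/30 - 31032) = √(-929209/30) = I*√27876270/30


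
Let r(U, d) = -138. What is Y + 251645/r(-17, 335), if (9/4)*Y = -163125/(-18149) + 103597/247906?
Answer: -1694425711205519/931343920758 ≈ -1819.3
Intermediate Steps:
Y = 84639696406/20246606973 (Y = 4*(-163125/(-18149) + 103597/247906)/9 = 4*(-163125*(-1/18149) + 103597*(1/247906))/9 = 4*(163125/18149 + 103597/247906)/9 = (4/9)*(42319848203/4499245994) = 84639696406/20246606973 ≈ 4.1804)
Y + 251645/r(-17, 335) = 84639696406/20246606973 + 251645/(-138) = 84639696406/20246606973 + 251645*(-1/138) = 84639696406/20246606973 - 251645/138 = -1694425711205519/931343920758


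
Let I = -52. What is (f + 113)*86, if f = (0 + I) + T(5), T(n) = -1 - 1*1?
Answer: 5074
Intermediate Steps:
T(n) = -2 (T(n) = -1 - 1 = -2)
f = -54 (f = (0 - 52) - 2 = -52 - 2 = -54)
(f + 113)*86 = (-54 + 113)*86 = 59*86 = 5074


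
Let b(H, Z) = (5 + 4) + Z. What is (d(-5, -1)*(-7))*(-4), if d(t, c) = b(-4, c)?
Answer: 224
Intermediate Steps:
b(H, Z) = 9 + Z
d(t, c) = 9 + c
(d(-5, -1)*(-7))*(-4) = ((9 - 1)*(-7))*(-4) = (8*(-7))*(-4) = -56*(-4) = 224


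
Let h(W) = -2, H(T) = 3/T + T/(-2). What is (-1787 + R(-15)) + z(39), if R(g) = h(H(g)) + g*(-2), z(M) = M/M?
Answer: -1758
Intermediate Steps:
H(T) = 3/T - T/2 (H(T) = 3/T + T*(-1/2) = 3/T - T/2)
z(M) = 1
R(g) = -2 - 2*g (R(g) = -2 + g*(-2) = -2 - 2*g)
(-1787 + R(-15)) + z(39) = (-1787 + (-2 - 2*(-15))) + 1 = (-1787 + (-2 + 30)) + 1 = (-1787 + 28) + 1 = -1759 + 1 = -1758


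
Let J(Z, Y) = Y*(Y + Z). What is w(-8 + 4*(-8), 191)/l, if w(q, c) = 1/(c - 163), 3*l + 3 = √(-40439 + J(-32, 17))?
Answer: -9/1139684 - 3*I*√40694/1139684 ≈ -7.8969e-6 - 0.00053101*I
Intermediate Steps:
l = -1 + I*√40694/3 (l = -1 + √(-40439 + 17*(17 - 32))/3 = -1 + √(-40439 + 17*(-15))/3 = -1 + √(-40439 - 255)/3 = -1 + √(-40694)/3 = -1 + (I*√40694)/3 = -1 + I*√40694/3 ≈ -1.0 + 67.243*I)
w(q, c) = 1/(-163 + c)
w(-8 + 4*(-8), 191)/l = 1/((-163 + 191)*(-1 + I*√40694/3)) = 1/(28*(-1 + I*√40694/3))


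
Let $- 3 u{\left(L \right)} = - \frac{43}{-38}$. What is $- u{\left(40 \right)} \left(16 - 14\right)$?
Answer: $\frac{43}{57} \approx 0.75439$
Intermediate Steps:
$u{\left(L \right)} = - \frac{43}{114}$ ($u{\left(L \right)} = - \frac{\left(-43\right) \frac{1}{-38}}{3} = - \frac{\left(-43\right) \left(- \frac{1}{38}\right)}{3} = \left(- \frac{1}{3}\right) \frac{43}{38} = - \frac{43}{114}$)
$- u{\left(40 \right)} \left(16 - 14\right) = - \frac{\left(-43\right) \left(16 - 14\right)}{114} = - \frac{\left(-43\right) 2}{114} = \left(-1\right) \left(- \frac{43}{57}\right) = \frac{43}{57}$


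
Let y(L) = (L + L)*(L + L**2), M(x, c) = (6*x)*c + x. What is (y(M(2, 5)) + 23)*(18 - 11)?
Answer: 3390569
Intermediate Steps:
M(x, c) = x + 6*c*x (M(x, c) = 6*c*x + x = x + 6*c*x)
y(L) = 2*L*(L + L**2) (y(L) = (2*L)*(L + L**2) = 2*L*(L + L**2))
(y(M(2, 5)) + 23)*(18 - 11) = (2*(2*(1 + 6*5))**2*(1 + 2*(1 + 6*5)) + 23)*(18 - 11) = (2*(2*(1 + 30))**2*(1 + 2*(1 + 30)) + 23)*7 = (2*(2*31)**2*(1 + 2*31) + 23)*7 = (2*62**2*(1 + 62) + 23)*7 = (2*3844*63 + 23)*7 = (484344 + 23)*7 = 484367*7 = 3390569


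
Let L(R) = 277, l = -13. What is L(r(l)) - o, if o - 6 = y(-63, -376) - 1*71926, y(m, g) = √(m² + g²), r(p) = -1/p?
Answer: 72197 - √145345 ≈ 71816.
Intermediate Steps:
y(m, g) = √(g² + m²)
o = -71920 + √145345 (o = 6 + (√((-376)² + (-63)²) - 1*71926) = 6 + (√(141376 + 3969) - 71926) = 6 + (√145345 - 71926) = 6 + (-71926 + √145345) = -71920 + √145345 ≈ -71539.)
L(r(l)) - o = 277 - (-71920 + √145345) = 277 + (71920 - √145345) = 72197 - √145345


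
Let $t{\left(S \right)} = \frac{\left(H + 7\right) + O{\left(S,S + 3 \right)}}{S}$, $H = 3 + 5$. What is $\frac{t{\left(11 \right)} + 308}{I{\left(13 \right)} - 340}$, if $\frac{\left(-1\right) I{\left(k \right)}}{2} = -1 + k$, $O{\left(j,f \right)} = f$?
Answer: $- \frac{3417}{4004} \approx -0.8534$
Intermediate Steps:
$H = 8$
$I{\left(k \right)} = 2 - 2 k$ ($I{\left(k \right)} = - 2 \left(-1 + k\right) = 2 - 2 k$)
$t{\left(S \right)} = \frac{18 + S}{S}$ ($t{\left(S \right)} = \frac{\left(8 + 7\right) + \left(S + 3\right)}{S} = \frac{15 + \left(3 + S\right)}{S} = \frac{18 + S}{S}$)
$\frac{t{\left(11 \right)} + 308}{I{\left(13 \right)} - 340} = \frac{\frac{18 + 11}{11} + 308}{\left(2 - 26\right) - 340} = \frac{\frac{1}{11} \cdot 29 + 308}{\left(2 - 26\right) - 340} = \frac{\frac{29}{11} + 308}{-24 - 340} = \frac{3417}{11 \left(-364\right)} = \frac{3417}{11} \left(- \frac{1}{364}\right) = - \frac{3417}{4004}$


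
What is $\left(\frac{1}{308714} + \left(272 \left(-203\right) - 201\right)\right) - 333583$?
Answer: $- \frac{120089745999}{308714} \approx -3.89 \cdot 10^{5}$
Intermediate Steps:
$\left(\frac{1}{308714} + \left(272 \left(-203\right) - 201\right)\right) - 333583 = \left(\frac{1}{308714} - 55417\right) - 333583 = - \frac{17108003737}{308714} - 333583 = - \frac{120089745999}{308714}$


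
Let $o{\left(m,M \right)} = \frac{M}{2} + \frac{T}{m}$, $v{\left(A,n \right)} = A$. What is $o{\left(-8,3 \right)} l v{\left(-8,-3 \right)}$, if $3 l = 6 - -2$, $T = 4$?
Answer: $- \frac{64}{3} \approx -21.333$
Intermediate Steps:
$o{\left(m,M \right)} = \frac{M}{2} + \frac{4}{m}$
$l = \frac{8}{3}$ ($l = \frac{6 - -2}{3} = \frac{6 + 2}{3} = \frac{1}{3} \cdot 8 = \frac{8}{3} \approx 2.6667$)
$o{\left(-8,3 \right)} l v{\left(-8,-3 \right)} = \left(\frac{1}{2} \cdot 3 + \frac{4}{-8}\right) \frac{8}{3} \left(-8\right) = \left(\frac{3}{2} + 4 \left(- \frac{1}{8}\right)\right) \frac{8}{3} \left(-8\right) = \left(\frac{3}{2} - \frac{1}{2}\right) \frac{8}{3} \left(-8\right) = 1 \cdot \frac{8}{3} \left(-8\right) = \frac{8}{3} \left(-8\right) = - \frac{64}{3}$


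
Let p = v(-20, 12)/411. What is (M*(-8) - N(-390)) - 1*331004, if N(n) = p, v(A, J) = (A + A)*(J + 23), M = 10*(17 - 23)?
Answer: -135843964/411 ≈ -3.3052e+5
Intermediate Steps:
M = -60 (M = 10*(-6) = -60)
v(A, J) = 2*A*(23 + J) (v(A, J) = (2*A)*(23 + J) = 2*A*(23 + J))
p = -1400/411 (p = (2*(-20)*(23 + 12))/411 = (2*(-20)*35)*(1/411) = -1400*1/411 = -1400/411 ≈ -3.4063)
N(n) = -1400/411
(M*(-8) - N(-390)) - 1*331004 = (-60*(-8) - 1*(-1400/411)) - 1*331004 = (480 + 1400/411) - 331004 = 198680/411 - 331004 = -135843964/411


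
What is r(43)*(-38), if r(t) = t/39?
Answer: -1634/39 ≈ -41.897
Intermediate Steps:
r(t) = t/39 (r(t) = t*(1/39) = t/39)
r(43)*(-38) = ((1/39)*43)*(-38) = (43/39)*(-38) = -1634/39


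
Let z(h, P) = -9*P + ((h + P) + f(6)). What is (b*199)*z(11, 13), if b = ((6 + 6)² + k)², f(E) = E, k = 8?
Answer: -399999552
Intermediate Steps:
b = 23104 (b = ((6 + 6)² + 8)² = (12² + 8)² = (144 + 8)² = 152² = 23104)
z(h, P) = 6 + h - 8*P (z(h, P) = -9*P + ((h + P) + 6) = -9*P + ((P + h) + 6) = -9*P + (6 + P + h) = 6 + h - 8*P)
(b*199)*z(11, 13) = (23104*199)*(6 + 11 - 8*13) = 4597696*(6 + 11 - 104) = 4597696*(-87) = -399999552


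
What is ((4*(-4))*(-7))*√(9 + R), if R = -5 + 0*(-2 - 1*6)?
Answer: 224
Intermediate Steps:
R = -5 (R = -5 + 0*(-2 - 6) = -5 + 0*(-8) = -5 + 0 = -5)
((4*(-4))*(-7))*√(9 + R) = ((4*(-4))*(-7))*√(9 - 5) = (-16*(-7))*√4 = 112*2 = 224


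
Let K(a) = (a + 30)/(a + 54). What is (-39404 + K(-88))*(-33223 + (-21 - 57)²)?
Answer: 18178760621/17 ≈ 1.0693e+9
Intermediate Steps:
K(a) = (30 + a)/(54 + a)
(-39404 + K(-88))*(-33223 + (-21 - 57)²) = (-39404 + (30 - 88)/(54 - 88))*(-33223 + (-21 - 57)²) = (-39404 - 58/(-34))*(-33223 + (-78)²) = (-39404 - 1/34*(-58))*(-33223 + 6084) = (-39404 + 29/17)*(-27139) = -669839/17*(-27139) = 18178760621/17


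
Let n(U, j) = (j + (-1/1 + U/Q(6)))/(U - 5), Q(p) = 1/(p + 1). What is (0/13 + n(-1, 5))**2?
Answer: 1/4 ≈ 0.25000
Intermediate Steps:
Q(p) = 1/(1 + p)
n(U, j) = (-1 + j + 7*U)/(-5 + U) (n(U, j) = (j + (-1/1 + U/(1/(1 + 6))))/(U - 5) = (j + (-1*1 + U/(1/7)))/(-5 + U) = (j + (-1 + U/(1/7)))/(-5 + U) = (j + (-1 + U*7))/(-5 + U) = (j + (-1 + 7*U))/(-5 + U) = (-1 + j + 7*U)/(-5 + U))
(0/13 + n(-1, 5))**2 = (0/13 + (-1 + 5 + 7*(-1))/(-5 - 1))**2 = (0*(1/13) + (-1 + 5 - 7)/(-6))**2 = (0 - 1/6*(-3))**2 = (0 + 1/2)**2 = (1/2)**2 = 1/4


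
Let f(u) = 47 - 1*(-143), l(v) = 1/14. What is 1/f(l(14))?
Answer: 1/190 ≈ 0.0052632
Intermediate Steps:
l(v) = 1/14
f(u) = 190 (f(u) = 47 + 143 = 190)
1/f(l(14)) = 1/190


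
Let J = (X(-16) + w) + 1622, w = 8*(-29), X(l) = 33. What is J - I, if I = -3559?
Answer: 4982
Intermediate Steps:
w = -232
J = 1423 (J = (33 - 232) + 1622 = -199 + 1622 = 1423)
J - I = 1423 - 1*(-3559) = 1423 + 3559 = 4982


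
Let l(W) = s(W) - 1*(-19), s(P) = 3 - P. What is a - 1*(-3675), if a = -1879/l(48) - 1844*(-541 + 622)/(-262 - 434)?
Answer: 1493626/377 ≈ 3961.9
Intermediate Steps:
l(W) = 22 - W (l(W) = (3 - W) - 1*(-19) = (3 - W) + 19 = 22 - W)
a = 108151/377 (a = -1879/(22 - 1*48) - 1844*(-541 + 622)/(-262 - 434) = -1879/(22 - 48) - 1844/((-696/81)) = -1879/(-26) - 1844/((-696*1/81)) = -1879*(-1/26) - 1844/(-232/27) = 1879/26 - 1844*(-27/232) = 1879/26 + 12447/58 = 108151/377 ≈ 286.87)
a - 1*(-3675) = 108151/377 - 1*(-3675) = 108151/377 + 3675 = 1493626/377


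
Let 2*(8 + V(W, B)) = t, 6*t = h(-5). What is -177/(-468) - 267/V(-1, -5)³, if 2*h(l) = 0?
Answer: 17965/19968 ≈ 0.89969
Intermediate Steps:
h(l) = 0 (h(l) = (½)*0 = 0)
t = 0 (t = (⅙)*0 = 0)
V(W, B) = -8 (V(W, B) = -8 + (½)*0 = -8 + 0 = -8)
-177/(-468) - 267/V(-1, -5)³ = -177/(-468) - 267/((-8)³) = -177*(-1/468) - 267/(-512) = 59/156 - 267*(-1/512) = 59/156 + 267/512 = 17965/19968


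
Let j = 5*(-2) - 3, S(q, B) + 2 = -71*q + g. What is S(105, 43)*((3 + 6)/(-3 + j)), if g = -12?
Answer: 67221/16 ≈ 4201.3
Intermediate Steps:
S(q, B) = -14 - 71*q (S(q, B) = -2 + (-71*q - 12) = -2 + (-12 - 71*q) = -14 - 71*q)
j = -13 (j = -10 - 3 = -13)
S(105, 43)*((3 + 6)/(-3 + j)) = (-14 - 71*105)*((3 + 6)/(-3 - 13)) = (-14 - 7455)*(9/(-16)) = -67221*(-1)/16 = -7469*(-9/16) = 67221/16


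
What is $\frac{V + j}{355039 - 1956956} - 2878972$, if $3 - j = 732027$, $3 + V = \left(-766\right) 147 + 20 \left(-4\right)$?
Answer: $- \frac{4611873344615}{1601917} \approx -2.879 \cdot 10^{6}$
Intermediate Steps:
$V = -112685$ ($V = -3 + \left(\left(-766\right) 147 + 20 \left(-4\right)\right) = -3 - 112682 = -112685$)
$j = -732024$ ($j = 3 - 732027 = -732024$)
$\frac{V + j}{355039 - 1956956} - 2878972 = \frac{-112685 - 732024}{355039 - 1956956} - 2878972 = - \frac{844709}{-1601917} - 2878972 = \left(-844709\right) \left(- \frac{1}{1601917}\right) - 2878972 = \frac{844709}{1601917} - 2878972 = - \frac{4611873344615}{1601917}$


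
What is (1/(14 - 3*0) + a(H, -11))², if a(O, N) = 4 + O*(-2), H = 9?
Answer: 38025/196 ≈ 194.01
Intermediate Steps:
a(O, N) = 4 - 2*O
(1/(14 - 3*0) + a(H, -11))² = (1/(14 - 3*0) + (4 - 2*9))² = (1/(14 + 0) + (4 - 18))² = (1/14 - 14)² = (-195/14)² = 38025/196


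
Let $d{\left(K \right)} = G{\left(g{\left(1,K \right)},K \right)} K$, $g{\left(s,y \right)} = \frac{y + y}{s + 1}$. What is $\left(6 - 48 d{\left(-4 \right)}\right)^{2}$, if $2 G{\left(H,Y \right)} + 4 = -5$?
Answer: $736164$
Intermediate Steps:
$g{\left(s,y \right)} = \frac{2 y}{1 + s}$
$G{\left(H,Y \right)} = - \frac{9}{2}$ ($G{\left(H,Y \right)} = -2 + \frac{1}{2} \left(-5\right) = -2 - \frac{5}{2} = - \frac{9}{2}$)
$d{\left(K \right)} = - \frac{9 K}{2}$
$\left(6 - 48 d{\left(-4 \right)}\right)^{2} = \left(6 - 48 \left(\left(- \frac{9}{2}\right) \left(-4\right)\right)\right)^{2} = \left(6 - 864\right)^{2} = \left(-858\right)^{2} = 736164$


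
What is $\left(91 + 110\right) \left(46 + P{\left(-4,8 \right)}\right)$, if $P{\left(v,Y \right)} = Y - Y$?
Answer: $9246$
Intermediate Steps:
$P{\left(v,Y \right)} = 0$
$\left(91 + 110\right) \left(46 + P{\left(-4,8 \right)}\right) = \left(91 + 110\right) \left(46 + 0\right) = 201 \cdot 46 = 9246$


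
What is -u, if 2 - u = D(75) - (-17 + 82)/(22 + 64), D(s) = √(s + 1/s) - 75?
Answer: -6687/86 + √16878/15 ≈ -69.095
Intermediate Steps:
D(s) = -75 + √(s + 1/s)
u = 6687/86 - √16878/15 (u = 2 - ((-75 + √(75 + 1/75)) - (-17 + 82)/(22 + 64)) = 2 - ((-75 + √(75 + 1/75)) - 65/86) = 2 - ((-75 + √(5626/75)) - 65/86) = 2 - ((-75 + √16878/15) - 1*65/86) = 2 - ((-75 + √16878/15) - 65/86) = 2 - (-6515/86 + √16878/15) = 2 + (6515/86 - √16878/15) = 6687/86 - √16878/15 ≈ 69.095)
-u = -(6687/86 - √16878/15) = -6687/86 + √16878/15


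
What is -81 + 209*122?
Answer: 25417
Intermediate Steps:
-81 + 209*122 = -81 + 25498 = 25417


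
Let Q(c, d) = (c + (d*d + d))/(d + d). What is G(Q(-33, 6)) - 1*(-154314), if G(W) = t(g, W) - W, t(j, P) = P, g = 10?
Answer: 154314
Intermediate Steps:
Q(c, d) = (c + d + d**2)/(2*d) (Q(c, d) = (c + (d**2 + d))/((2*d)) = (c + (d + d**2))*(1/(2*d)) = (c + d + d**2)*(1/(2*d)) = (c + d + d**2)/(2*d))
G(W) = 0 (G(W) = W - W = 0)
G(Q(-33, 6)) - 1*(-154314) = 0 - 1*(-154314) = 0 + 154314 = 154314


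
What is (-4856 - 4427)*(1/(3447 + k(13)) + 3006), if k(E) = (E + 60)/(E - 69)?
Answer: -5384463141230/192959 ≈ -2.7905e+7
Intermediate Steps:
k(E) = (60 + E)/(-69 + E)
(-4856 - 4427)*(1/(3447 + k(13)) + 3006) = (-4856 - 4427)*(1/(3447 + (60 + 13)/(-69 + 13)) + 3006) = -9283*(1/(3447 + 73/(-56)) + 3006) = -9283*(1/(3447 - 1/56*73) + 3006) = -9283*(1/(3447 - 73/56) + 3006) = -9283*(1/(192959/56) + 3006) = -9283*(56/192959 + 3006) = -9283*580034810/192959 = -5384463141230/192959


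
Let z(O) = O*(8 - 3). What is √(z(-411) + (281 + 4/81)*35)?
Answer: 4*√39395/9 ≈ 88.214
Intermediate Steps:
z(O) = 5*O (z(O) = O*5 = 5*O)
√(z(-411) + (281 + 4/81)*35) = √(5*(-411) + (281 + 4/81)*35) = √(-2055 + (281 + 4*(1/81))*35) = √(-2055 + (281 + 4/81)*35) = √(-2055 + (22765/81)*35) = √(-2055 + 796775/81) = √(630320/81) = 4*√39395/9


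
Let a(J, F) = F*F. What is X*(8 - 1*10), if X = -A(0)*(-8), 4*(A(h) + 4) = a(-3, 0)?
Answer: 64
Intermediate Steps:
a(J, F) = F**2
A(h) = -4 (A(h) = -4 + (1/4)*0**2 = -4 + (1/4)*0 = -4 + 0 = -4)
X = -32 (X = -1*(-4)*(-8) = 4*(-8) = -32)
X*(8 - 1*10) = -32*(8 - 1*10) = -32*(8 - 10) = -32*(-2) = 64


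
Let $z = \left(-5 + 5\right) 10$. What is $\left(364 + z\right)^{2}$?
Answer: $132496$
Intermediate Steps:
$z = 0$ ($z = 0 \cdot 10 = 0$)
$\left(364 + z\right)^{2} = \left(364 + 0\right)^{2} = 364^{2} = 132496$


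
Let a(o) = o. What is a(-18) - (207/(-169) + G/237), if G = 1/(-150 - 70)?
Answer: -147816731/8811660 ≈ -16.775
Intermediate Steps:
G = -1/220 (G = 1/(-220) = -1/220 ≈ -0.0045455)
a(-18) - (207/(-169) + G/237) = -18 - (207/(-169) - 1/220/237) = -18 - (207*(-1/169) - 1/220*1/237) = -18 - (-207/169 - 1/52140) = -18 - 1*(-10793149/8811660) = -18 + 10793149/8811660 = -147816731/8811660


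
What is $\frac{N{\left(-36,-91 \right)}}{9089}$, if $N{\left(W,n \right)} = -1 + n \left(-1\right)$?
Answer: $\frac{90}{9089} \approx 0.0099021$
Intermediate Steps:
$N{\left(W,n \right)} = -1 - n$
$\frac{N{\left(-36,-91 \right)}}{9089} = \frac{-1 - -91}{9089} = \left(-1 + 91\right) \frac{1}{9089} = 90 \cdot \frac{1}{9089} = \frac{90}{9089}$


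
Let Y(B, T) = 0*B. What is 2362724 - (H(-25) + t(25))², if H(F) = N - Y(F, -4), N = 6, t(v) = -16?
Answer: 2362624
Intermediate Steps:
Y(B, T) = 0
H(F) = 6 (H(F) = 6 - 1*0 = 6 + 0 = 6)
2362724 - (H(-25) + t(25))² = 2362724 - (6 - 16)² = 2362724 - 1*(-10)² = 2362724 - 1*100 = 2362724 - 100 = 2362624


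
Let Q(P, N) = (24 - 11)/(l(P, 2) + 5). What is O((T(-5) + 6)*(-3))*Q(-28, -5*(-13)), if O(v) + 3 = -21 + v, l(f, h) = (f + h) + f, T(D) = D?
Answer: 351/49 ≈ 7.1633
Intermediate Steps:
l(f, h) = h + 2*f
Q(P, N) = 13/(7 + 2*P) (Q(P, N) = (24 - 11)/((2 + 2*P) + 5) = 13/(7 + 2*P))
O(v) = -24 + v (O(v) = -3 + (-21 + v) = -24 + v)
O((T(-5) + 6)*(-3))*Q(-28, -5*(-13)) = (-24 + (-5 + 6)*(-3))*(13/(7 + 2*(-28))) = (-24 + 1*(-3))*(13/(7 - 56)) = (-24 - 3)*(13/(-49)) = -351*(-1)/49 = -27*(-13/49) = 351/49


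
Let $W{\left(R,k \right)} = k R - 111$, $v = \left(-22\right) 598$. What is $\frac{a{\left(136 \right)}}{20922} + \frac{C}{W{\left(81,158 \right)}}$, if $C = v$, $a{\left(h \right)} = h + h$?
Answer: $- \frac{45299828}{44239569} \approx -1.024$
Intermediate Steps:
$v = -13156$
$W{\left(R,k \right)} = -111 + R k$ ($W{\left(R,k \right)} = R k - 111 = -111 + R k$)
$a{\left(h \right)} = 2 h$
$C = -13156$
$\frac{a{\left(136 \right)}}{20922} + \frac{C}{W{\left(81,158 \right)}} = \frac{2 \cdot 136}{20922} - \frac{13156}{-111 + 81 \cdot 158} = 272 \cdot \frac{1}{20922} - \frac{13156}{-111 + 12798} = \frac{136}{10461} - \frac{13156}{12687} = - \frac{45299828}{44239569}$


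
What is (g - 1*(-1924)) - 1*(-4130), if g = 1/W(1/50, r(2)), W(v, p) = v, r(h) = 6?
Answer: 6104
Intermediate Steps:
g = 50 (g = 1/(1/50) = 50)
(g - 1*(-1924)) - 1*(-4130) = (50 - 1*(-1924)) - 1*(-4130) = (50 + 1924) + 4130 = 1974 + 4130 = 6104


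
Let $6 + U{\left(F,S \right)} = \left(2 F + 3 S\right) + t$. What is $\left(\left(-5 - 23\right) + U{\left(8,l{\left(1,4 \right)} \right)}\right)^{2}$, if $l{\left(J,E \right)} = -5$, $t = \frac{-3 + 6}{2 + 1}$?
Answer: $1024$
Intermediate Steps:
$t = 1$ ($t = \frac{3}{3} = 3 \cdot \frac{1}{3} = 1$)
$U{\left(F,S \right)} = -5 + 2 F + 3 S$ ($U{\left(F,S \right)} = -6 + \left(\left(2 F + 3 S\right) + 1\right) = -6 + \left(1 + 2 F + 3 S\right) = -5 + 2 F + 3 S$)
$\left(\left(-5 - 23\right) + U{\left(8,l{\left(1,4 \right)} \right)}\right)^{2} = \left(\left(-5 - 23\right) + \left(-5 + 2 \cdot 8 + 3 \left(-5\right)\right)\right)^{2} = \left(-28 - 4\right)^{2} = \left(-32\right)^{2} = 1024$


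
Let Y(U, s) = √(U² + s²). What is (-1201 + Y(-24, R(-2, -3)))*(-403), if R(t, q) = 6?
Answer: 484003 - 2418*√17 ≈ 4.7403e+5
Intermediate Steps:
(-1201 + Y(-24, R(-2, -3)))*(-403) = (-1201 + √((-24)² + 6²))*(-403) = (-1201 + √(576 + 36))*(-403) = (-1201 + √612)*(-403) = (-1201 + 6*√17)*(-403) = 484003 - 2418*√17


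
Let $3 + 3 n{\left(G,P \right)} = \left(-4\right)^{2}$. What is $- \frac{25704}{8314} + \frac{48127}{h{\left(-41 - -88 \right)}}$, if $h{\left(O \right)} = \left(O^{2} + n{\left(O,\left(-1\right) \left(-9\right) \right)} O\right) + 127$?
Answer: $\frac{26435391}{1666957} \approx 15.858$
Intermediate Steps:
$n{\left(G,P \right)} = \frac{13}{3}$ ($n{\left(G,P \right)} = -1 + \frac{\left(-4\right)^{2}}{3} = -1 + \frac{1}{3} \cdot 16 = -1 + \frac{16}{3} = \frac{13}{3}$)
$h{\left(O \right)} = 127 + O^{2} + \frac{13 O}{3}$ ($h{\left(O \right)} = \left(O^{2} + \frac{13 O}{3}\right) + 127 = 127 + O^{2} + \frac{13 O}{3}$)
$- \frac{25704}{8314} + \frac{48127}{h{\left(-41 - -88 \right)}} = - \frac{25704}{8314} + \frac{48127}{127 + \left(-41 - -88\right)^{2} + \frac{13 \left(-41 - -88\right)}{3}} = \left(-25704\right) \frac{1}{8314} + \frac{48127}{127 + \left(-41 + 88\right)^{2} + \frac{13 \left(-41 + 88\right)}{3}} = - \frac{12852}{4157} + \frac{48127}{127 + 47^{2} + \frac{13}{3} \cdot 47} = - \frac{12852}{4157} + \frac{48127}{127 + 2209 + \frac{611}{3}} = - \frac{12852}{4157} + \frac{48127}{\frac{7619}{3}} = - \frac{12852}{4157} + 48127 \cdot \frac{3}{7619} = - \frac{12852}{4157} + \frac{7599}{401} = \frac{26435391}{1666957}$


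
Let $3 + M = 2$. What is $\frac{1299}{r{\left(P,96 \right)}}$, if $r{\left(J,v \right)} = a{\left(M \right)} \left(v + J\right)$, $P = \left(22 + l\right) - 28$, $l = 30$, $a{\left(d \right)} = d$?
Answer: $- \frac{433}{40} \approx -10.825$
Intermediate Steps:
$M = -1$ ($M = -3 + 2 = -1$)
$P = 24$ ($P = \left(22 + 30\right) - 28 = 52 - 28 = 24$)
$r{\left(J,v \right)} = - J - v$ ($r{\left(J,v \right)} = - (v + J) = - (J + v) = - J - v$)
$\frac{1299}{r{\left(P,96 \right)}} = \frac{1299}{\left(-1\right) 24 - 96} = \frac{1299}{-24 - 96} = \frac{1299}{-120} = 1299 \left(- \frac{1}{120}\right) = - \frac{433}{40}$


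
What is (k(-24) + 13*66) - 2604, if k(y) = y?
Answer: -1770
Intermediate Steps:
(k(-24) + 13*66) - 2604 = (-24 + 13*66) - 2604 = (-24 + 858) - 2604 = 834 - 2604 = -1770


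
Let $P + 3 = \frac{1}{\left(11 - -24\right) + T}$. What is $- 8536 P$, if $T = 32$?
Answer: $\frac{1707200}{67} \approx 25481.0$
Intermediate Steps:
$P = - \frac{200}{67}$ ($P = -3 + \frac{1}{\left(11 - -24\right) + 32} = -3 + \frac{1}{\left(11 + 24\right) + 32} = -3 + \frac{1}{35 + 32} = -3 + \frac{1}{67} = - \frac{200}{67} \approx -2.9851$)
$- 8536 P = \left(-8536\right) \left(- \frac{200}{67}\right) = \frac{1707200}{67}$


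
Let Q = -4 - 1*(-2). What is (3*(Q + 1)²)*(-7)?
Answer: -21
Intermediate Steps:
Q = -2 (Q = -4 + 2 = -2)
(3*(Q + 1)²)*(-7) = (3*(-2 + 1)²)*(-7) = (3*(-1)²)*(-7) = (3*1)*(-7) = 3*(-7) = -21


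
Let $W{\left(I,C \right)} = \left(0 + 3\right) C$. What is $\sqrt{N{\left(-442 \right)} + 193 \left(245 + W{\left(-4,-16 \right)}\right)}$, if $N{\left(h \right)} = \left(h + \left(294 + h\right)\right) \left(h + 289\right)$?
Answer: $\sqrt{128291} \approx 358.18$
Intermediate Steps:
$W{\left(I,C \right)} = 3 C$
$N{\left(h \right)} = \left(289 + h\right) \left(294 + 2 h\right)$ ($N{\left(h \right)} = \left(294 + 2 h\right) \left(289 + h\right) = \left(289 + h\right) \left(294 + 2 h\right)$)
$\sqrt{N{\left(-442 \right)} + 193 \left(245 + W{\left(-4,-16 \right)}\right)} = \sqrt{\left(84966 + 2 \left(-442\right)^{2} + 872 \left(-442\right)\right) + 193 \left(245 + 3 \left(-16\right)\right)} = \sqrt{\left(84966 + 2 \cdot 195364 - 385424\right) + 193 \left(245 - 48\right)} = \sqrt{\left(84966 + 390728 - 385424\right) + 193 \cdot 197} = \sqrt{90270 + 38021} = \sqrt{128291}$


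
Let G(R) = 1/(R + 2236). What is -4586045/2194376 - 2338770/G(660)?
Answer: -14862679638363965/2194376 ≈ -6.7731e+9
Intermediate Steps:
G(R) = 1/(2236 + R)
-4586045/2194376 - 2338770/G(660) = -4586045/2194376 - 2338770/(1/(2236 + 660)) = -4586045*1/2194376 - 2338770/(1/2896) = -4586045/2194376 - 2338770/1/2896 = -4586045/2194376 - 2338770*2896 = -4586045/2194376 - 6773077920 = -14862679638363965/2194376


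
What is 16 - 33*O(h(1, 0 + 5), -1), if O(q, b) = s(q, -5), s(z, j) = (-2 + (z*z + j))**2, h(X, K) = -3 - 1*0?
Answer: -116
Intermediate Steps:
h(X, K) = -3 (h(X, K) = -3 + 0 = -3)
s(z, j) = (-2 + j + z**2)**2 (s(z, j) = (-2 + (z**2 + j))**2 = (-2 + (j + z**2))**2 = (-2 + j + z**2)**2)
O(q, b) = (-7 + q**2)**2 (O(q, b) = (-2 - 5 + q**2)**2 = (-7 + q**2)**2)
16 - 33*O(h(1, 0 + 5), -1) = 16 - 33*(-7 + (-3)**2)**2 = 16 - 33*(-7 + 9)**2 = 16 - 33*2**2 = 16 - 33*4 = 16 - 132 = -116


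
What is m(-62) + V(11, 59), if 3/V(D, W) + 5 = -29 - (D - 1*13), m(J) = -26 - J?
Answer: 1149/32 ≈ 35.906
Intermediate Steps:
V(D, W) = 3/(-21 - D) (V(D, W) = 3/(-5 + (-29 - (D - 1*13))) = 3/(-5 + (-29 - (D - 13))) = 3/(-5 + (-29 - (-13 + D))) = 3/(-5 + (-29 + (13 - D))) = 3/(-5 + (-16 - D)) = 3/(-21 - D))
m(-62) + V(11, 59) = (-26 - 1*(-62)) - 3/(21 + 11) = (-26 + 62) - 3/32 = 36 - 3*1/32 = 36 - 3/32 = 1149/32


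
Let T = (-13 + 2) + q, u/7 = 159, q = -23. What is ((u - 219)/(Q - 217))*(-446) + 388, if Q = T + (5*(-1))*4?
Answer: 503872/271 ≈ 1859.3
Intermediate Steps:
u = 1113 (u = 7*159 = 1113)
T = -34 (T = (-13 + 2) - 23 = -11 - 23 = -34)
Q = -54 (Q = -34 + (5*(-1))*4 = -34 - 5*4 = -34 - 20 = -54)
((u - 219)/(Q - 217))*(-446) + 388 = ((1113 - 219)/(-54 - 217))*(-446) + 388 = (894/(-271))*(-446) + 388 = (894*(-1/271))*(-446) + 388 = -894/271*(-446) + 388 = 398724/271 + 388 = 503872/271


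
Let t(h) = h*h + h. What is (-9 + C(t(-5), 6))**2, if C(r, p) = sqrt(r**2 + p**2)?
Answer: 517 - 36*sqrt(109) ≈ 141.15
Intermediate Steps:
t(h) = h + h**2 (t(h) = h**2 + h = h + h**2)
C(r, p) = sqrt(p**2 + r**2)
(-9 + C(t(-5), 6))**2 = (-9 + sqrt(6**2 + (-5*(1 - 5))**2))**2 = (-9 + sqrt(36 + (-5*(-4))**2))**2 = (-9 + sqrt(36 + 20**2))**2 = (-9 + sqrt(36 + 400))**2 = (-9 + sqrt(436))**2 = (-9 + 2*sqrt(109))**2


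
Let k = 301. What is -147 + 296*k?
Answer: 88949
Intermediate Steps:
-147 + 296*k = -147 + 296*301 = -147 + 89096 = 88949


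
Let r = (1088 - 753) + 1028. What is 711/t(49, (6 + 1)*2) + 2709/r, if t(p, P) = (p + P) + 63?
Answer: 145603/19082 ≈ 7.6304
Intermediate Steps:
r = 1363 (r = 335 + 1028 = 1363)
t(p, P) = 63 + P + p (t(p, P) = (P + p) + 63 = 63 + P + p)
711/t(49, (6 + 1)*2) + 2709/r = 711/(63 + (6 + 1)*2 + 49) + 2709/1363 = 711/(63 + 7*2 + 49) + 2709*(1/1363) = 711/(63 + 14 + 49) + 2709/1363 = 711/126 + 2709/1363 = 711*(1/126) + 2709/1363 = 79/14 + 2709/1363 = 145603/19082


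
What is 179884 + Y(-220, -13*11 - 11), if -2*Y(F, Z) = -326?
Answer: 180047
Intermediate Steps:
Y(F, Z) = 163 (Y(F, Z) = -1/2*(-326) = 163)
179884 + Y(-220, -13*11 - 11) = 179884 + 163 = 180047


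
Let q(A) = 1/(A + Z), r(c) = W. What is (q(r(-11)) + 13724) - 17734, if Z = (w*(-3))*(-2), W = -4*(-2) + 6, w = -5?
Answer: -64161/16 ≈ -4010.1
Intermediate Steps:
W = 14 (W = 8 + 6 = 14)
r(c) = 14
Z = -30 (Z = -5*(-3)*(-2) = 15*(-2) = -30)
q(A) = 1/(-30 + A) (q(A) = 1/(A - 30) = 1/(-30 + A))
(q(r(-11)) + 13724) - 17734 = (1/(-30 + 14) + 13724) - 17734 = (1/(-16) + 13724) - 17734 = (-1/16 + 13724) - 17734 = 219583/16 - 17734 = -64161/16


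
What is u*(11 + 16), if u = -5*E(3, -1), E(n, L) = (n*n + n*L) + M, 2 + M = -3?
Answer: -135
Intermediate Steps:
M = -5 (M = -2 - 3 = -5)
E(n, L) = -5 + n² + L*n (E(n, L) = (n*n + n*L) - 5 = (n² + L*n) - 5 = -5 + n² + L*n)
u = -5 (u = -5*(-5 + 3² - 1*3) = -5*(-5 + 9 - 3) = -5*1 = -5)
u*(11 + 16) = -5*(11 + 16) = -5*27 = -135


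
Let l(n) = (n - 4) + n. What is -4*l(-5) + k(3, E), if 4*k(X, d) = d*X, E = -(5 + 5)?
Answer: 97/2 ≈ 48.500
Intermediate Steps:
E = -10 (E = -1*10 = -10)
k(X, d) = X*d/4 (k(X, d) = (d*X)/4 = (X*d)/4 = X*d/4)
l(n) = -4 + 2*n (l(n) = (-4 + n) + n = -4 + 2*n)
-4*l(-5) + k(3, E) = -4*(-4 + 2*(-5)) + (¼)*3*(-10) = -4*(-4 - 10) - 15/2 = -4*(-14) - 15/2 = 56 - 15/2 = 97/2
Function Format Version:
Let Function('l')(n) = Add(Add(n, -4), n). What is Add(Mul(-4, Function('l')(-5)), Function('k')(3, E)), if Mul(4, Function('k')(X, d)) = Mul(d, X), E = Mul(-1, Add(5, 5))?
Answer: Rational(97, 2) ≈ 48.500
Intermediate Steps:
E = -10 (E = Mul(-1, 10) = -10)
Function('k')(X, d) = Mul(Rational(1, 4), X, d) (Function('k')(X, d) = Mul(Rational(1, 4), Mul(d, X)) = Mul(Rational(1, 4), Mul(X, d)) = Mul(Rational(1, 4), X, d))
Function('l')(n) = Add(-4, Mul(2, n)) (Function('l')(n) = Add(Add(-4, n), n) = Add(-4, Mul(2, n)))
Add(Mul(-4, Function('l')(-5)), Function('k')(3, E)) = Add(Mul(-4, Add(-4, Mul(2, -5))), Mul(Rational(1, 4), 3, -10)) = Add(Mul(-4, Add(-4, -10)), Rational(-15, 2)) = Add(Mul(-4, -14), Rational(-15, 2)) = Add(56, Rational(-15, 2)) = Rational(97, 2)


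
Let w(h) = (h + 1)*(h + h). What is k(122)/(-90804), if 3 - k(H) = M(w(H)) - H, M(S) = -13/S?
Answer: -3751513/2725209648 ≈ -0.0013766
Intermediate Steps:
w(h) = 2*h*(1 + h) (w(h) = (1 + h)*(2*h) = 2*h*(1 + h))
k(H) = 3 + H + 13/(2*H*(1 + H)) (k(H) = 3 - (-13*1/(2*H*(1 + H)) - H) = 3 - (-13/(2*H*(1 + H)) - H) = 3 - (-H - 13/(2*H*(1 + H))) = 3 + (H + 13/(2*H*(1 + H))) = 3 + H + 13/(2*H*(1 + H)))
k(122)/(-90804) = ((13/2 + 122*(1 + 122)*(3 + 122))/(122*(1 + 122)))/(-90804) = ((1/122)*(13/2 + 122*123*125)/123)*(-1/90804) = ((1/122)*(1/123)*(13/2 + 1875750))*(-1/90804) = ((1/122)*(1/123)*(3751513/2))*(-1/90804) = (3751513/30012)*(-1/90804) = -3751513/2725209648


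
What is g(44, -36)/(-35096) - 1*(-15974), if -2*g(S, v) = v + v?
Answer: 140155867/8774 ≈ 15974.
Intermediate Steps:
g(S, v) = -v (g(S, v) = -(v + v)/2 = -v)
g(44, -36)/(-35096) - 1*(-15974) = -1*(-36)/(-35096) - 1*(-15974) = 36*(-1/35096) + 15974 = -9/8774 + 15974 = 140155867/8774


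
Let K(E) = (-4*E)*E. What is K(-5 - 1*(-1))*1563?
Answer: -100032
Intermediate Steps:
K(E) = -4*E²
K(-5 - 1*(-1))*1563 = -4*(-5 - 1*(-1))²*1563 = -4*(-5 + 1)²*1563 = -4*(-4)²*1563 = -4*16*1563 = -64*1563 = -100032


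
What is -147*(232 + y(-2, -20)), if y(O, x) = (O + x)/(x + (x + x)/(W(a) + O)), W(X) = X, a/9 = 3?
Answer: -616567/18 ≈ -34254.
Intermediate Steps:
a = 27 (a = 9*3 = 27)
y(O, x) = (O + x)/(x + 2*x/(27 + O)) (y(O, x) = (O + x)/(x + (x + x)/(27 + O)) = (O + x)/(x + (2*x)/(27 + O)) = (O + x)/(x + 2*x/(27 + O)))
-147*(232 + y(-2, -20)) = -147*(232 + ((-2)² + 27*(-2) + 27*(-20) - 2*(-20))/((-20)*(29 - 2))) = -147*(232 - 1/20*(4 - 54 - 540 + 40)/27) = -147*(232 - 1/20*1/27*(-550)) = -147*(232 + 55/54) = -147*12583/54 = -616567/18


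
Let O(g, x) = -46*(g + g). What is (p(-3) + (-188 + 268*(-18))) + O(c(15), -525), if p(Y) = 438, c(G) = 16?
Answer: -6046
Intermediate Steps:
O(g, x) = -92*g
(p(-3) + (-188 + 268*(-18))) + O(c(15), -525) = (438 + (-188 + 268*(-18))) - 92*16 = (438 + (-188 - 4824)) - 1472 = (438 - 5012) - 1472 = -4574 - 1472 = -6046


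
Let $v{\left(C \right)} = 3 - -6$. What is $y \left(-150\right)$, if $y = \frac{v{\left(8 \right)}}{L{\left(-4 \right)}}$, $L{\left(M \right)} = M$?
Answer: $\frac{675}{2} \approx 337.5$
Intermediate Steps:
$v{\left(C \right)} = 9$ ($v{\left(C \right)} = 3 + 6 = 9$)
$y = - \frac{9}{4}$ ($y = \frac{9}{-4} = 9 \left(- \frac{1}{4}\right) = - \frac{9}{4} \approx -2.25$)
$y \left(-150\right) = \left(- \frac{9}{4}\right) \left(-150\right) = \frac{675}{2}$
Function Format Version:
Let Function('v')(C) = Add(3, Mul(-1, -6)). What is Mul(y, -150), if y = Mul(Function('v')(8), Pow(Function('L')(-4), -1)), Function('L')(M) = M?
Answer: Rational(675, 2) ≈ 337.50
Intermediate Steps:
Function('v')(C) = 9 (Function('v')(C) = Add(3, 6) = 9)
y = Rational(-9, 4) (y = Mul(9, Pow(-4, -1)) = Mul(9, Rational(-1, 4)) = Rational(-9, 4) ≈ -2.2500)
Mul(y, -150) = Mul(Rational(-9, 4), -150) = Rational(675, 2)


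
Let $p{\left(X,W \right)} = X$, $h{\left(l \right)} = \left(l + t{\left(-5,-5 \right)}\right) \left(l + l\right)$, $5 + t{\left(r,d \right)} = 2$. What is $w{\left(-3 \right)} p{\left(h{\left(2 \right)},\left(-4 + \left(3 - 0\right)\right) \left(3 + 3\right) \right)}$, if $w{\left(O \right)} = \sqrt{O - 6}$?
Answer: $- 12 i \approx - 12.0 i$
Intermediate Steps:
$t{\left(r,d \right)} = -3$ ($t{\left(r,d \right)} = -5 + 2 = -3$)
$h{\left(l \right)} = 2 l \left(-3 + l\right)$ ($h{\left(l \right)} = \left(l - 3\right) \left(l + l\right) = \left(-3 + l\right) 2 l = 2 l \left(-3 + l\right)$)
$w{\left(O \right)} = \sqrt{-6 + O}$
$w{\left(-3 \right)} p{\left(h{\left(2 \right)},\left(-4 + \left(3 - 0\right)\right) \left(3 + 3\right) \right)} = \sqrt{-6 - 3} \cdot 2 \cdot 2 \left(-3 + 2\right) = \sqrt{-9} \cdot 2 \cdot 2 \left(-1\right) = 3 i \left(-4\right) = - 12 i$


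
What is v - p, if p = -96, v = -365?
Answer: -269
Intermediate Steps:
v - p = -365 - 1*(-96) = -365 + 96 = -269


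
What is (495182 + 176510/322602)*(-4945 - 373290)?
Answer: -30210930592394695/161301 ≈ -1.8730e+11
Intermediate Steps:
(495182 + 176510/322602)*(-4945 - 373290) = (495182 + 176510*(1/322602))*(-378235) = (495182 + 88255/161301)*(-378235) = (79873440037/161301)*(-378235) = -30210930592394695/161301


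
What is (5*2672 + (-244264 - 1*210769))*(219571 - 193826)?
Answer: -11370871385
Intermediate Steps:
(5*2672 + (-244264 - 1*210769))*(219571 - 193826) = (13360 + (-244264 - 210769))*25745 = (13360 - 455033)*25745 = -441673*25745 = -11370871385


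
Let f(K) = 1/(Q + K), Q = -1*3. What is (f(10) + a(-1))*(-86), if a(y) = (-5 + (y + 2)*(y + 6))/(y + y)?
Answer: -86/7 ≈ -12.286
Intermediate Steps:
Q = -3
f(K) = 1/(-3 + K)
a(y) = (-5 + (2 + y)*(6 + y))/(2*y) (a(y) = (-5 + (2 + y)*(6 + y))/((2*y)) = (-5 + (2 + y)*(6 + y))*(1/(2*y)) = (-5 + (2 + y)*(6 + y))/(2*y))
(f(10) + a(-1))*(-86) = (1/(-3 + 10) + (1/2)*(7 - (8 - 1))/(-1))*(-86) = (1/7 + (1/2)*(-1)*(7 - 1*7))*(-86) = (1/7 + (1/2)*(-1)*(7 - 7))*(-86) = (1/7 + (1/2)*(-1)*0)*(-86) = (1/7 + 0)*(-86) = (1/7)*(-86) = -86/7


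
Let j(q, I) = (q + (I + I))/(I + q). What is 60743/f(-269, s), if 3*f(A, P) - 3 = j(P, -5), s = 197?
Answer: 34987968/763 ≈ 45856.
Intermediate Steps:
j(q, I) = (q + 2*I)/(I + q)
f(A, P) = 1 + (-10 + P)/(3*(-5 + P)) (f(A, P) = 1 + ((P + 2*(-5))/(-5 + P))/3 = 1 + ((P - 10)/(-5 + P))/3 = 1 + ((-10 + P)/(-5 + P))/3 = 1 + (-10 + P)/(3*(-5 + P)))
60743/f(-269, s) = 60743/(((-25 + 4*197)/(3*(-5 + 197)))) = 60743/(((⅓)*(-25 + 788)/192)) = 60743/(((⅓)*(1/192)*763)) = 60743/(763/576) = 60743*(576/763) = 34987968/763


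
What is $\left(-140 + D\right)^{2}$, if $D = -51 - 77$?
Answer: $71824$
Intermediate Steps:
$D = -128$
$\left(-140 + D\right)^{2} = \left(-140 - 128\right)^{2} = \left(-268\right)^{2} = 71824$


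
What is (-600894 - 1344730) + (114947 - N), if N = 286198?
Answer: -2116875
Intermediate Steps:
(-600894 - 1344730) + (114947 - N) = (-600894 - 1344730) + (114947 - 1*286198) = -1945624 + (114947 - 286198) = -1945624 - 171251 = -2116875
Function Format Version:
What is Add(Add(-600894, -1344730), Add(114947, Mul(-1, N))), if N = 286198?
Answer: -2116875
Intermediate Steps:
Add(Add(-600894, -1344730), Add(114947, Mul(-1, N))) = Add(Add(-600894, -1344730), Add(114947, Mul(-1, 286198))) = Add(-1945624, Add(114947, -286198)) = Add(-1945624, -171251) = -2116875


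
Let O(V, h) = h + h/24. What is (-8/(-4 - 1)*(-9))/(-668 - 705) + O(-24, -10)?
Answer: -857261/82380 ≈ -10.406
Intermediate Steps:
O(V, h) = 25*h/24 (O(V, h) = h + h*(1/24) = h + h/24 = 25*h/24)
(-8/(-4 - 1)*(-9))/(-668 - 705) + O(-24, -10) = (-8/(-4 - 1)*(-9))/(-668 - 705) + (25/24)*(-10) = (-8/(-5)*(-9))/(-1373) - 125/12 = (-8*(-1/5)*(-9))*(-1/1373) - 125/12 = ((8/5)*(-9))*(-1/1373) - 125/12 = -72/5*(-1/1373) - 125/12 = 72/6865 - 125/12 = -857261/82380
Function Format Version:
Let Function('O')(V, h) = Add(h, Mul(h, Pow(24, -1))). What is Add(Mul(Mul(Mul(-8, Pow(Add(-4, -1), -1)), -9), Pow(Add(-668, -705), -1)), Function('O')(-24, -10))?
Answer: Rational(-857261, 82380) ≈ -10.406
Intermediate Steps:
Function('O')(V, h) = Mul(Rational(25, 24), h) (Function('O')(V, h) = Add(h, Mul(h, Rational(1, 24))) = Add(h, Mul(Rational(1, 24), h)) = Mul(Rational(25, 24), h))
Add(Mul(Mul(Mul(-8, Pow(Add(-4, -1), -1)), -9), Pow(Add(-668, -705), -1)), Function('O')(-24, -10)) = Add(Mul(Mul(Mul(-8, Pow(Add(-4, -1), -1)), -9), Pow(Add(-668, -705), -1)), Mul(Rational(25, 24), -10)) = Add(Mul(Mul(Mul(-8, Pow(-5, -1)), -9), Pow(-1373, -1)), Rational(-125, 12)) = Add(Mul(Mul(Mul(-8, Rational(-1, 5)), -9), Rational(-1, 1373)), Rational(-125, 12)) = Add(Mul(Mul(Rational(8, 5), -9), Rational(-1, 1373)), Rational(-125, 12)) = Add(Mul(Rational(-72, 5), Rational(-1, 1373)), Rational(-125, 12)) = Add(Rational(72, 6865), Rational(-125, 12)) = Rational(-857261, 82380)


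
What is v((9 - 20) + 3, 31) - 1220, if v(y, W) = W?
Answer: -1189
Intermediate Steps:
v((9 - 20) + 3, 31) - 1220 = 31 - 1220 = -1189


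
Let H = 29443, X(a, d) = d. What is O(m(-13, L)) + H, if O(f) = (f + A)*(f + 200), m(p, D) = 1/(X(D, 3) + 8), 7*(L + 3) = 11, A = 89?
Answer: 5719583/121 ≈ 47269.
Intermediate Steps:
L = -10/7 (L = -3 + (⅐)*11 = -3 + 11/7 = -10/7 ≈ -1.4286)
m(p, D) = 1/11 (m(p, D) = 1/(3 + 8) = 1/11)
O(f) = (89 + f)*(200 + f) (O(f) = (f + 89)*(f + 200) = (89 + f)*(200 + f))
O(m(-13, L)) + H = (17800 + (1/11)² + 289*(1/11)) + 29443 = (17800 + 1/121 + 289/11) + 29443 = 2156980/121 + 29443 = 5719583/121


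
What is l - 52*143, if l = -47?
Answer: -7483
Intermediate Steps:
l - 52*143 = -47 - 52*143 = -47 - 7436 = -7483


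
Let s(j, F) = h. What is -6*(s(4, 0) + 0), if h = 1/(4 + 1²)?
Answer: -6/5 ≈ -1.2000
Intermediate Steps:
h = ⅕ (h = 1/(4 + 1) = 1/5 = ⅕ ≈ 0.20000)
s(j, F) = ⅕
-6*(s(4, 0) + 0) = -6*(⅕ + 0) = -6*⅕ = -6/5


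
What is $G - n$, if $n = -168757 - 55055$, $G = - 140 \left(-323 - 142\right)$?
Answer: $288912$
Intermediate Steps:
$G = 65100$ ($G = \left(-140\right) \left(-465\right) = 65100$)
$n = -223812$
$G - n = 65100 - -223812 = 65100 + 223812 = 288912$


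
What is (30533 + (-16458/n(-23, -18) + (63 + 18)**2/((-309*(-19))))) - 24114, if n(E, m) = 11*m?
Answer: 419985661/64581 ≈ 6503.2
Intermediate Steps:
(30533 + (-16458/n(-23, -18) + (63 + 18)**2/((-309*(-19))))) - 24114 = (30533 + (-16458/(11*(-18)) + (63 + 18)**2/((-309*(-19))))) - 24114 = (30533 + (-16458/(-198) + 81**2/5871)) - 24114 = (30533 + (-16458*(-1/198) + 6561*(1/5871))) - 24114 = (30533 + (2743/33 + 2187/1957)) - 24114 = (30533 + 5440222/64581) - 24114 = 1977291895/64581 - 24114 = 419985661/64581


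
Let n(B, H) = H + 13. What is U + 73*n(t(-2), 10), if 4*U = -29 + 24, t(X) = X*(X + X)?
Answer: 6711/4 ≈ 1677.8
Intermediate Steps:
t(X) = 2*X**2 (t(X) = X*(2*X) = 2*X**2)
n(B, H) = 13 + H
U = -5/4 (U = (-29 + 24)/4 = (1/4)*(-5) = -5/4 ≈ -1.2500)
U + 73*n(t(-2), 10) = -5/4 + 73*(13 + 10) = -5/4 + 73*23 = -5/4 + 1679 = 6711/4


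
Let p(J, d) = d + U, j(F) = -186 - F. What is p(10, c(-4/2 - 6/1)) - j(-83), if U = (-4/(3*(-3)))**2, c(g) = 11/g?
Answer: 65981/648 ≈ 101.82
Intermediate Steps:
U = 16/81 (U = (-4/(-9))**2 = (-4*(-1/9))**2 = (4/9)**2 = 16/81 ≈ 0.19753)
p(J, d) = 16/81 + d (p(J, d) = d + 16/81 = 16/81 + d)
p(10, c(-4/2 - 6/1)) - j(-83) = (16/81 + 11/(-4/2 - 6/1)) - (-186 - 1*(-83)) = (16/81 + 11/(-4*1/2 - 6*1)) - (-186 + 83) = (16/81 + 11/(-2 - 6)) - 1*(-103) = (16/81 + 11/(-8)) + 103 = (16/81 + 11*(-1/8)) + 103 = (16/81 - 11/8) + 103 = -763/648 + 103 = 65981/648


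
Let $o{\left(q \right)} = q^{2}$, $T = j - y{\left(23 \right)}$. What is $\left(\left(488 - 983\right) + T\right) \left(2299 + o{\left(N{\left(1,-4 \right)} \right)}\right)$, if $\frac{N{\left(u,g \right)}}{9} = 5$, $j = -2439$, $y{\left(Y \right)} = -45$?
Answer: $-12492036$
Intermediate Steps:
$N{\left(u,g \right)} = 45$ ($N{\left(u,g \right)} = 9 \cdot 5 = 45$)
$T = -2394$ ($T = -2439 - -45 = -2439 + 45 = -2394$)
$\left(\left(488 - 983\right) + T\right) \left(2299 + o{\left(N{\left(1,-4 \right)} \right)}\right) = \left(\left(488 - 983\right) - 2394\right) \left(2299 + 45^{2}\right) = \left(-495 - 2394\right) \left(2299 + 2025\right) = \left(-2889\right) 4324 = -12492036$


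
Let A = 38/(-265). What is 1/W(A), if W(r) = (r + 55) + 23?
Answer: 265/20632 ≈ 0.012844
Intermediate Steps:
A = -38/265 (A = 38*(-1/265) = -38/265 ≈ -0.14340)
W(r) = 78 + r (W(r) = (55 + r) + 23 = 78 + r)
1/W(A) = 1/(78 - 38/265) = 1/(20632/265) = 265/20632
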